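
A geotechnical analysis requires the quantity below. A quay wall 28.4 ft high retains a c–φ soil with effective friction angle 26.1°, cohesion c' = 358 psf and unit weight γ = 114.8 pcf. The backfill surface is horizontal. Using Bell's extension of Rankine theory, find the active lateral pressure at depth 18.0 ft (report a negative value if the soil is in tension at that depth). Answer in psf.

K_a = (1 − sin φ)/(1 + sin φ) = 0.3889.
σ_a = K_a γ z − 2c√K_a = 0.3889×114.8×18.0 − 2×358×0.6237 = 357.2 psf.

357 psf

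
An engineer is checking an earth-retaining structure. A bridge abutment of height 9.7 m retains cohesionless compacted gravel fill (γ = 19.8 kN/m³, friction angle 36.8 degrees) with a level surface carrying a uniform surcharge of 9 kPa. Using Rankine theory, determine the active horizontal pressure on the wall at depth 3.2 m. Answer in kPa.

18.1 kPa

K_a = (1 − sin φ)/(1 + sin φ) = 0.2508.
σ_v = γz + q = 19.8 × 3.2 + 9 = 72.36 kPa.
σ_h = K_a σ_v = 0.2508 × 72.36 = 18.15 kPa.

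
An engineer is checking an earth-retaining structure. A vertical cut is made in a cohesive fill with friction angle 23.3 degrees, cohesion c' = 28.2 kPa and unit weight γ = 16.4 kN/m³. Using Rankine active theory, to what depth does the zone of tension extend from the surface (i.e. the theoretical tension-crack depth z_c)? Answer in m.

K_a = tan²(45° − 23.3°/2) = 0.4331; √K_a = 0.6581.
The active pressure is zero where K_a γ z = 2c√K_a, so z_c = 2c/(γ√K_a) = 2×28.2/(16.4×0.6581) = 5.225 m.

5.23 m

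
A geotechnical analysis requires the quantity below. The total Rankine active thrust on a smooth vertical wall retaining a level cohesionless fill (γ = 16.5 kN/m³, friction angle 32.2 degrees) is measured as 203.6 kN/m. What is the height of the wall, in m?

K_a = 0.3047. P_a = ½ K_a γ H² ⇒ H = √(2P_a/(K_a γ)).
H = √(2×203.6/(0.3047×16.5)) = 8.999 m.

9.00 m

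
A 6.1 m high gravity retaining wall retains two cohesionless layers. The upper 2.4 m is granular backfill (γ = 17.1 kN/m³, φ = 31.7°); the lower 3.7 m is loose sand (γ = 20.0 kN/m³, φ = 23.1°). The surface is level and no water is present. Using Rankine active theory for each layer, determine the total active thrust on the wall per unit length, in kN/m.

141 kN/m

K_a1 = tan²(45°−31.7°/2) = 0.3111; K_a2 = tan²(45°−23.1°/2) = 0.4364.
Layer 1: σ at base = K_a1 γ₁ h₁ = 12.77 kPa; P₁ = ½×12.77×2.4 = 15.32.
Layer 2: σ_v at top = γ₁h₁ = 41.04; σ_h top = K_a2×41.04 = 17.91; σ_h base = K_a2×(41.04+20.0×3.7) = 50.21.
P₂ = ½(17.91+50.21)×3.7 = 126.0. Total P_a = 15.32+126.0 = 141.3 kN/m.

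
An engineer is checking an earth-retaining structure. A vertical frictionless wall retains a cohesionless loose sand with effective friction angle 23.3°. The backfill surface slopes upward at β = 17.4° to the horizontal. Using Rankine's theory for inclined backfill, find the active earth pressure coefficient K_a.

K_a = cos β · (cos β − √(cos²β − cos²φ)) / (cos β + √(cos²β − cos²φ)).
cos β = 0.9542, cos φ = 0.9184, √(cos²β − cos²φ) = 0.2589.
K_a = 0.9542 × (0.9542 − 0.2589)/(0.9542 + 0.2589) = 0.5469.

0.547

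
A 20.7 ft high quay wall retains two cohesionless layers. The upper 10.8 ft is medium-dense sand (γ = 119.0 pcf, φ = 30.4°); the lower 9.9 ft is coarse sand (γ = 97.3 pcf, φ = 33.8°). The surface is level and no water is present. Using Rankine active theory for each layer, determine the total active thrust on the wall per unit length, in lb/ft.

K_a1 = tan²(45°−30.4°/2) = 0.3280; K_a2 = tan²(45°−33.8°/2) = 0.2851.
Layer 1: σ at base = K_a1 γ₁ h₁ = 421.5 psf; P₁ = ½×421.5×10.8 = 2276.
Layer 2: σ_v at top = γ₁h₁ = 1285; σ_h top = K_a2×1285 = 366.4; σ_h base = K_a2×(1285+97.3×9.9) = 641.0.
P₂ = ½(366.4+641.0)×9.9 = 4987. Total P_a = 2276+4987 = 7263 lb/ft.

7260 lb/ft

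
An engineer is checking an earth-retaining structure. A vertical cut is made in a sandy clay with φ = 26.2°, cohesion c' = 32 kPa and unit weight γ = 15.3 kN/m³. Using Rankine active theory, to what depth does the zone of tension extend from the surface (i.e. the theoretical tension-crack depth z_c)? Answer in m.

6.72 m

K_a = tan²(45° − 26.2°/2) = 0.3874; √K_a = 0.6224.
The active pressure is zero where K_a γ z = 2c√K_a, so z_c = 2c/(γ√K_a) = 2×32/(15.3×0.6224) = 6.720 m.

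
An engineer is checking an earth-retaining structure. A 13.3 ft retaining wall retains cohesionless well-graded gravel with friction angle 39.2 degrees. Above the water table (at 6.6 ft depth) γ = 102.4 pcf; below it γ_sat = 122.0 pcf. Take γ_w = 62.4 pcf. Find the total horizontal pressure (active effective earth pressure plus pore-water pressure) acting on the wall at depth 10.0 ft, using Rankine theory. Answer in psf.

410 psf

K_a = (1 − sin φ)/(1 + sin φ) = 0.2255.
γ' = 122.0 − 62.4 = 59.60 pcf.
Effective vertical stress at 10.0 ft: σ'_v = 102.4×6.6 + 59.60×3.40 = 878.5 psf.
σ'_h = K_a σ'_v = 0.2255 × 878.5 = 198.1 psf; u = γ_w × 3.40 = 212.2 psf.
Total σ_h = 198.1 + 212.2 = 410.2 psf.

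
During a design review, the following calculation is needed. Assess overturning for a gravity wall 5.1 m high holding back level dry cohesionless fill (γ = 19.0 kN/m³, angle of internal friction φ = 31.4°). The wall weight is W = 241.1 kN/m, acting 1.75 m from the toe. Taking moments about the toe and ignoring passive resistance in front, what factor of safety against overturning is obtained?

3.19

K_a = tan²(45° − 31.4°/2) = 0.3149.
P_a = ½K_aγH² = 0.5×0.3149×19.0×5.1² = 77.81 kN/m, acting at H/3 = 1.700 m above the base.
Overturning moment M_o = P_a × H/3 = 77.81 × 1.700 = 132.3.
Resisting moment M_r = W × 1.75 = 241.1 × 1.75 = 421.9.
FS_overturning = M_r/M_o = 421.9/132.3 = 3.190.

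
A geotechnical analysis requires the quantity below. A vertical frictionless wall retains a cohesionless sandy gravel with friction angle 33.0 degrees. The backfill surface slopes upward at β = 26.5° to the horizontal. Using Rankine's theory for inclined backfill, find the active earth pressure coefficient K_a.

K_a = cos β · (cos β − √(cos²β − cos²φ)) / (cos β + √(cos²β − cos²φ)).
cos β = 0.8949, cos φ = 0.8387, √(cos²β − cos²φ) = 0.3123.
K_a = 0.8949 × (0.8949 − 0.3123)/(0.8949 + 0.3123) = 0.4319.

0.432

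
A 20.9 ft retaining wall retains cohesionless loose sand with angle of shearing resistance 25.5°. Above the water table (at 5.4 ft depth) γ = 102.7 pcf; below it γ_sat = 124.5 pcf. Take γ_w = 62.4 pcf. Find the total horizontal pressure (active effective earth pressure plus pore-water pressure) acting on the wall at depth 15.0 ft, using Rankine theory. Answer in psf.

1060 psf

K_a = (1 − sin φ)/(1 + sin φ) = 0.3981.
γ' = 124.5 − 62.4 = 62.10 pcf.
Effective vertical stress at 15.0 ft: σ'_v = 102.7×5.4 + 62.10×9.60 = 1151 psf.
σ'_h = K_a σ'_v = 0.3981 × 1151 = 458.1 psf; u = γ_w × 9.60 = 599.0 psf.
Total σ_h = 458.1 + 599.0 = 1057 psf.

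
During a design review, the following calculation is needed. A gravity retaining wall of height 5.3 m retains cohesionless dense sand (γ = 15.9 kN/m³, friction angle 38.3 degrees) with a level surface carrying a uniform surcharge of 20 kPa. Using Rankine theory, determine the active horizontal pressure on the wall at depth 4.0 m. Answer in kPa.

K_a = (1 − sin φ)/(1 + sin φ) = 0.2347.
σ_v = γz + q = 15.9 × 4.0 + 20 = 83.60 kPa.
σ_h = K_a σ_v = 0.2347 × 83.60 = 19.62 kPa.

19.6 kPa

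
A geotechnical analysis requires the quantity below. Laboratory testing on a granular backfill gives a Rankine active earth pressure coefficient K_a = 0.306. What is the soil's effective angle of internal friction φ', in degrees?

K_a = tan²(45° − φ/2) ⇒ 45° − φ/2 = arctan(√0.306) = 28.95°.
φ = 2(45° − 28.95°) = 32.10°.

32.1°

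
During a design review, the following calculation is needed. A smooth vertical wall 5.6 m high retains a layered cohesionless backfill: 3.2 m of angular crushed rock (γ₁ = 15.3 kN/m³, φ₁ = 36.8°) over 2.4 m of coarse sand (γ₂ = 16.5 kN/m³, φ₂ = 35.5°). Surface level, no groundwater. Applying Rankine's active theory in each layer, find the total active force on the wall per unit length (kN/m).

63.4 kN/m

K_a1 = tan²(45°−36.8°/2) = 0.2508; K_a2 = tan²(45°−35.5°/2) = 0.2653.
Layer 1: σ at base = K_a1 γ₁ h₁ = 12.28 kPa; P₁ = ½×12.28×3.2 = 19.64.
Layer 2: σ_v at top = γ₁h₁ = 48.96; σ_h top = K_a2×48.96 = 12.99; σ_h base = K_a2×(48.96+16.5×2.4) = 23.49.
P₂ = ½(12.99+23.49)×2.4 = 43.77. Total P_a = 19.64+43.77 = 63.42 kN/m.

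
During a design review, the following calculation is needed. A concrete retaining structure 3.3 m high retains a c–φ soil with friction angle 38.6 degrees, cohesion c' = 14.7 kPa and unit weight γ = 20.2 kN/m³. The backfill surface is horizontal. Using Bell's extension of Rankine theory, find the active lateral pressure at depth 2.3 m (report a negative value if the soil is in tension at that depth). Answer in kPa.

-3.39 kPa

K_a = (1 − sin φ)/(1 + sin φ) = 0.2316.
σ_a = K_a γ z − 2c√K_a = 0.2316×20.2×2.3 − 2×14.7×0.4813 = -3.388 kPa.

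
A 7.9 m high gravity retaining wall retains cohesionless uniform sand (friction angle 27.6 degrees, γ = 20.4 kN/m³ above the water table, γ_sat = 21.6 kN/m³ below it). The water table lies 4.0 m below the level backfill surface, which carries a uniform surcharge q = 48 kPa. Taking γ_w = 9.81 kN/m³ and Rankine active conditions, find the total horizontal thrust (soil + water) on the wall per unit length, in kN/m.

K_a = tan²(45° − φ/2) = 0.3668.
γ' = 21.6 − 9.81 = 11.79 kN/m³. h₂ = H − d_w = 3.9 m.
σ'_h: at surface K_a·q = 17.61; at WT K_a(q+γd_w) = 47.53; at base K_a(q+γd_w+γ'h₂) = 64.40 kPa.
P₁ = ½(17.61+47.53)×4.0 = 130.3; P₂ = ½(47.53+64.40)×3.9 = 218.3; P_w = ½γ_w h₂² = 74.61.
Total = 130.3+218.3+74.61 = 423.2 kN/m.

423 kN/m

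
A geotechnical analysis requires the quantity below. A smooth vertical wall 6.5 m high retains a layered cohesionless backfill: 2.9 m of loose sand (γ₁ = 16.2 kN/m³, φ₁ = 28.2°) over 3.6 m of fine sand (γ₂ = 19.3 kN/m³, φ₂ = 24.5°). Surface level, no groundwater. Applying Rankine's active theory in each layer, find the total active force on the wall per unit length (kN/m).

146 kN/m

K_a1 = tan²(45°−28.2°/2) = 0.3582; K_a2 = tan²(45°−24.5°/2) = 0.4137.
Layer 1: σ at base = K_a1 γ₁ h₁ = 16.83 kPa; P₁ = ½×16.83×2.9 = 24.40.
Layer 2: σ_v at top = γ₁h₁ = 46.98; σ_h top = K_a2×46.98 = 19.44; σ_h base = K_a2×(46.98+19.3×3.6) = 48.18.
P₂ = ½(19.44+48.18)×3.6 = 121.7. Total P_a = 24.40+121.7 = 146.1 kN/m.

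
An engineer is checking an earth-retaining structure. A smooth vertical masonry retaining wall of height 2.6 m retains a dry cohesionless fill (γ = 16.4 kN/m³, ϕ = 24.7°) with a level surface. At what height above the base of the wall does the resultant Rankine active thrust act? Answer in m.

0.867 m

K_a = 0.4106.
The pressure distribution is triangular, so the resultant acts at H/3 above the base = 2.6/3 = 0.8667 m.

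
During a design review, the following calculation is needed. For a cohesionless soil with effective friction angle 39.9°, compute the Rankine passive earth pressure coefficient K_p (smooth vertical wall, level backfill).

K_p = (1 + sin φ)/(1 − sin φ) = tan²(45° + 39.9°/2) = 4.578.

4.58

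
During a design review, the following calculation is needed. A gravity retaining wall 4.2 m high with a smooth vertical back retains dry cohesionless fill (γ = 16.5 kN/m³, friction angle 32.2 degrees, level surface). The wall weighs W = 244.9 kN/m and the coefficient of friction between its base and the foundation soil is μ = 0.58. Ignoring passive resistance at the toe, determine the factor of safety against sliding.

3.20

K_a = tan²(45° − 32.2°/2) = 0.3047.
P_a = ½K_aγH² = 0.5×0.3047×16.5×4.2² = 44.35 kN/m, acting at H/3 = 1.400 m above the base.
FS_sliding = μW / P_a = 0.58×244.9 / 44.35 = 3.203.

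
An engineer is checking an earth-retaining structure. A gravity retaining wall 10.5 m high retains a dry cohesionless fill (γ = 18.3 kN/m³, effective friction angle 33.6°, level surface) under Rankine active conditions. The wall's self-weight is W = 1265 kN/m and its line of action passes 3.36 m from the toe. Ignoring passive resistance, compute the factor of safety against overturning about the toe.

K_a = tan²(45° − 33.6°/2) = 0.2875.
P_a = ½K_aγH² = 0.5×0.2875×18.3×10.5² = 290.0 kN/m, acting at H/3 = 3.500 m above the base.
Overturning moment M_o = P_a × H/3 = 290.0 × 3.500 = 1015.
Resisting moment M_r = W × 3.36 = 1265 × 3.36 = 4250.
FS_overturning = M_r/M_o = 4250/1015 = 4.187.

4.19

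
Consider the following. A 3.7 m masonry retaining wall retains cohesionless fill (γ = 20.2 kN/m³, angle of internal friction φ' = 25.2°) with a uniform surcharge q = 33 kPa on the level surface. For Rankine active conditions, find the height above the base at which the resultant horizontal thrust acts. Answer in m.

1.52 m

K_a = 0.4027.
Triangular part P₁ = ½K_aγH² = 55.69 at H/3 = 1.233 m; rectangular part P₂ = K_a q H = 49.17 at H/2 = 1.850 m.
ȳ = (P₁·1.233 + P₂·1.850)/(P₁+P₂) = 1.523 m.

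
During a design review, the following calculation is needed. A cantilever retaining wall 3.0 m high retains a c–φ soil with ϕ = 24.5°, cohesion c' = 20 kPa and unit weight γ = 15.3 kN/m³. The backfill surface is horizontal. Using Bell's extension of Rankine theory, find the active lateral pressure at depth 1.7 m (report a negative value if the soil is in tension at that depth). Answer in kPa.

K_a = (1 − sin φ)/(1 + sin φ) = 0.4137.
σ_a = K_a γ z − 2c√K_a = 0.4137×15.3×1.7 − 2×20×0.6432 = -14.97 kPa.

-15.0 kPa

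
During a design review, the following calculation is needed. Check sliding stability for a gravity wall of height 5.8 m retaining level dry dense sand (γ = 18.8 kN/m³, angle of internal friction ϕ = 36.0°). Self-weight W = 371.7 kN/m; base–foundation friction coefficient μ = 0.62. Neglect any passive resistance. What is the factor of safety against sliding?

2.81

K_a = tan²(45° − 36.0°/2) = 0.2596.
P_a = ½K_aγH² = 0.5×0.2596×18.8×5.8² = 82.09 kN/m, acting at H/3 = 1.933 m above the base.
FS_sliding = μW / P_a = 0.62×371.7 / 82.09 = 2.807.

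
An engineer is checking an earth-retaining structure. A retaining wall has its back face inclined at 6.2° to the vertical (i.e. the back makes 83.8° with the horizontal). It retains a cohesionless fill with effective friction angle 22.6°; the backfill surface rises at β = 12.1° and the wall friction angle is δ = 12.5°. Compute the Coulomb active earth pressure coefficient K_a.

0.553

K_a = sin²(α+φ) / [sin²α · sin(α−δ) · (1 + √{sin(φ+δ)sin(φ−β) / (sin(α−δ)sin(α+β))})²].
With α = 83.8°, φ = 22.6°, δ = 12.5°, β = 12.1°: K_a = 0.5528.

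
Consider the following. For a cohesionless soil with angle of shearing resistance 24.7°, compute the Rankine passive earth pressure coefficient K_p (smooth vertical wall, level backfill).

2.44

K_p = (1 + sin φ)/(1 − sin φ) = tan²(45° + 24.7°/2) = 2.436.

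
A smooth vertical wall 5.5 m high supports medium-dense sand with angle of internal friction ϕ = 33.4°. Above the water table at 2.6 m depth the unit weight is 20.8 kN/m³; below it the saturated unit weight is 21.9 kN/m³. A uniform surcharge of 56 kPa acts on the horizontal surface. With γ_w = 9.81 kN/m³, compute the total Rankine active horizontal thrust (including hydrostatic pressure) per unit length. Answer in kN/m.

K_a = tan²(45° − φ/2) = 0.2899.
γ' = 21.9 − 9.81 = 12.09 kN/m³. h₂ = H − d_w = 2.9 m.
σ'_h: at surface K_a·q = 16.24; at WT K_a(q+γd_w) = 31.91; at base K_a(q+γd_w+γ'h₂) = 42.08 kPa.
P₁ = ½(16.24+31.91)×2.6 = 62.60; P₂ = ½(31.91+42.08)×2.9 = 107.3; P_w = ½γ_w h₂² = 41.25.
Total = 62.60+107.3+41.25 = 211.1 kN/m.

211 kN/m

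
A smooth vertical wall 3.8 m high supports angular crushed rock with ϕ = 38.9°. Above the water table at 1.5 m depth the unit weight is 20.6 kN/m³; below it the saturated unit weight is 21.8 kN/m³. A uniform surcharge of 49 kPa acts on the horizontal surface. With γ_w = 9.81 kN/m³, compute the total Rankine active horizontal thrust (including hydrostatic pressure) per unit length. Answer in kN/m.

97.3 kN/m

K_a = tan²(45° − φ/2) = 0.2285.
γ' = 21.8 − 9.81 = 11.99 kN/m³. h₂ = H − d_w = 2.3 m.
σ'_h: at surface K_a·q = 11.20; at WT K_a(q+γd_w) = 18.26; at base K_a(q+γd_w+γ'h₂) = 24.56 kPa.
P₁ = ½(11.20+18.26)×1.5 = 22.09; P₂ = ½(18.26+24.56)×2.3 = 49.24; P_w = ½γ_w h₂² = 25.95.
Total = 22.09+49.24+25.95 = 97.28 kN/m.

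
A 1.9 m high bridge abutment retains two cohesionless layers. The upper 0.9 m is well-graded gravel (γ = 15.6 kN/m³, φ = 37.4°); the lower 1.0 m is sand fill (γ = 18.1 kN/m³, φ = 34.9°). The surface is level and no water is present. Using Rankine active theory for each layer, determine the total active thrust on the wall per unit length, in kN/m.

7.83 kN/m

K_a1 = tan²(45°−37.4°/2) = 0.2443; K_a2 = tan²(45°−34.9°/2) = 0.2721.
Layer 1: σ at base = K_a1 γ₁ h₁ = 3.429 kPa; P₁ = ½×3.429×0.9 = 1.543.
Layer 2: σ_v at top = γ₁h₁ = 14.04; σ_h top = K_a2×14.04 = 3.821; σ_h base = K_a2×(14.04+18.1×1.0) = 8.747.
P₂ = ½(3.821+8.747)×1.0 = 6.284. Total P_a = 1.543+6.284 = 7.827 kN/m.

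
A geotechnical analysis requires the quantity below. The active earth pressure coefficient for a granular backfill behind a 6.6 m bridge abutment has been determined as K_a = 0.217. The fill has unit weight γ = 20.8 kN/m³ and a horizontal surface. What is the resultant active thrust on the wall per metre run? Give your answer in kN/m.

P = ½ K_a γ H² = 0.5 × 0.217 × 20.8 × 6.6² = 98.31 kN/m.

98.3 kN/m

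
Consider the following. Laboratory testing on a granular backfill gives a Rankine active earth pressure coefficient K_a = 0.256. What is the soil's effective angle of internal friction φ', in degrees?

K_a = tan²(45° − φ/2) ⇒ 45° − φ/2 = arctan(√0.256) = 26.84°.
φ = 2(45° − 26.84°) = 36.32°.

36.3°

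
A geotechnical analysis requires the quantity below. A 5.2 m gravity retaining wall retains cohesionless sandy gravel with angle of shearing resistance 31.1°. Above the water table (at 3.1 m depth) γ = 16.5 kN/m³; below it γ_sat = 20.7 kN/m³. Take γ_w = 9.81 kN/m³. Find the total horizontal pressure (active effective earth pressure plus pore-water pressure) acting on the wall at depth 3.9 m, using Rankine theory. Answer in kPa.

K_a = (1 − sin φ)/(1 + sin φ) = 0.3188.
γ' = 20.7 − 9.81 = 10.89 kN/m³.
Effective vertical stress at 3.9 m: σ'_v = 16.5×3.1 + 10.89×0.800 = 59.86 kPa.
σ'_h = K_a σ'_v = 0.3188 × 59.86 = 19.08 kPa; u = γ_w × 0.800 = 7.848 kPa.
Total σ_h = 19.08 + 7.848 = 26.93 kPa.

26.9 kPa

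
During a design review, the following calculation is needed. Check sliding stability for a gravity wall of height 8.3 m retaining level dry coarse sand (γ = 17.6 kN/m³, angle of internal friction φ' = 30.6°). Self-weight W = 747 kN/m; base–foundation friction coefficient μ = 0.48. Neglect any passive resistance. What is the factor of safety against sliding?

K_a = tan²(45° − 30.6°/2) = 0.3253.
P_a = ½K_aγH² = 0.5×0.3253×17.6×8.3² = 197.2 kN/m, acting at H/3 = 2.767 m above the base.
FS_sliding = μW / P_a = 0.48×747 / 197.2 = 1.818.

1.82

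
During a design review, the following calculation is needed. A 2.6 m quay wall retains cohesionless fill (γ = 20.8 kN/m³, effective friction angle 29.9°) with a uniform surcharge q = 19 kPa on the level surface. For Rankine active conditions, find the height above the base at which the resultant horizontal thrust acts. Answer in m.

K_a = 0.3347.
Triangular part P₁ = ½K_aγH² = 23.53 at H/3 = 0.8667 m; rectangular part P₂ = K_a q H = 16.53 at H/2 = 1.300 m.
ȳ = (P₁·0.8667 + P₂·1.300)/(P₁+P₂) = 1.045 m.

1.05 m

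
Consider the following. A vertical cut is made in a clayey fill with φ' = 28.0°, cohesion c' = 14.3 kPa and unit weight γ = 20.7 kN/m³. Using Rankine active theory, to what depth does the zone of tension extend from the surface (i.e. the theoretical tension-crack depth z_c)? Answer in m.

2.30 m

K_a = tan²(45° − 28.0°/2) = 0.3610; √K_a = 0.6009.
The active pressure is zero where K_a γ z = 2c√K_a, so z_c = 2c/(γ√K_a) = 2×14.3/(20.7×0.6009) = 2.299 m.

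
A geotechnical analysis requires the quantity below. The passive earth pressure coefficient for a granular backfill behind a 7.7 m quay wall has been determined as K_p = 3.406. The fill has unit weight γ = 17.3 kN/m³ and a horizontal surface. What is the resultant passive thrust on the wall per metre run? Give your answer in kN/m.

P = ½ K_p γ H² = 0.5 × 3.406 × 17.3 × 7.7² = 1747 kN/m.

1750 kN/m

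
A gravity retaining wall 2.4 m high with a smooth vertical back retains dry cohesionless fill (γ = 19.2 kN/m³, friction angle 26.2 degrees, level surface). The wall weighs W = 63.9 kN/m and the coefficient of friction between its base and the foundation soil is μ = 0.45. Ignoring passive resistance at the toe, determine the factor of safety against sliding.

K_a = tan²(45° − 26.2°/2) = 0.3874.
P_a = ½K_aγH² = 0.5×0.3874×19.2×2.4² = 21.42 kN/m, acting at H/3 = 0.8000 m above the base.
FS_sliding = μW / P_a = 0.45×63.9 / 21.42 = 1.342.

1.34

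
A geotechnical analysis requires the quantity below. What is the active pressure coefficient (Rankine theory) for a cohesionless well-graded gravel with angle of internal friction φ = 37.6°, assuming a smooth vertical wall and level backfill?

K_a = (1 − sin φ)/(1 + sin φ) = (1 − sin 37.6°)/(1 + sin 37.6°) = 0.2421.

0.242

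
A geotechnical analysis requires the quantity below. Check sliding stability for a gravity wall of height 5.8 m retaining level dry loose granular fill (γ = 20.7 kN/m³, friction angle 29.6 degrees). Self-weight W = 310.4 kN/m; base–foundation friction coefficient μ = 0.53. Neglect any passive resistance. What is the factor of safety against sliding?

1.39

K_a = tan²(45° − 29.6°/2) = 0.3387.
P_a = ½K_aγH² = 0.5×0.3387×20.7×5.8² = 117.9 kN/m, acting at H/3 = 1.933 m above the base.
FS_sliding = μW / P_a = 0.53×310.4 / 117.9 = 1.395.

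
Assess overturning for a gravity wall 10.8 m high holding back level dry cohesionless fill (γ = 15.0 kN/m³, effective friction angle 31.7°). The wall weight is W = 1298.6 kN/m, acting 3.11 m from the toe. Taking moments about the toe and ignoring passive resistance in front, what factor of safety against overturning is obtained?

4.12

K_a = tan²(45° − 31.7°/2) = 0.3111.
P_a = ½K_aγH² = 0.5×0.3111×15.0×10.8² = 272.1 kN/m, acting at H/3 = 3.600 m above the base.
Overturning moment M_o = P_a × H/3 = 272.1 × 3.600 = 979.6.
Resisting moment M_r = W × 3.11 = 1298.6 × 3.11 = 4039.
FS_overturning = M_r/M_o = 4039/979.6 = 4.123.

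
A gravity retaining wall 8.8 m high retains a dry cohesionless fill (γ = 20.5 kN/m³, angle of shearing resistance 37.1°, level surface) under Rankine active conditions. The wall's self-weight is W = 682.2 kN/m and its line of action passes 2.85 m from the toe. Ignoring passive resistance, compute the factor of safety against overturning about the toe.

3.37

K_a = tan²(45° − 37.1°/2) = 0.2475.
P_a = ½K_aγH² = 0.5×0.2475×20.5×8.8² = 196.5 kN/m, acting at H/3 = 2.933 m above the base.
Overturning moment M_o = P_a × H/3 = 196.5 × 2.933 = 576.3.
Resisting moment M_r = W × 2.85 = 682.2 × 2.85 = 1944.
FS_overturning = M_r/M_o = 1944/576.3 = 3.374.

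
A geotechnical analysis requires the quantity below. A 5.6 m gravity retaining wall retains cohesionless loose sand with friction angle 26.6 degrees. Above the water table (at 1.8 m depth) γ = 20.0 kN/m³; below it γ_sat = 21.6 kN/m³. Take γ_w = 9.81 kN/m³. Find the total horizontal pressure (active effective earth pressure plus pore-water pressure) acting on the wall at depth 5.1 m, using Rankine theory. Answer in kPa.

K_a = (1 − sin φ)/(1 + sin φ) = 0.3814.
γ' = 21.6 − 9.81 = 11.79 kN/m³.
Effective vertical stress at 5.1 m: σ'_v = 20.0×1.8 + 11.79×3.30 = 74.91 kPa.
σ'_h = K_a σ'_v = 0.3814 × 74.91 = 28.57 kPa; u = γ_w × 3.30 = 32.37 kPa.
Total σ_h = 28.57 + 32.37 = 60.95 kPa.

60.9 kPa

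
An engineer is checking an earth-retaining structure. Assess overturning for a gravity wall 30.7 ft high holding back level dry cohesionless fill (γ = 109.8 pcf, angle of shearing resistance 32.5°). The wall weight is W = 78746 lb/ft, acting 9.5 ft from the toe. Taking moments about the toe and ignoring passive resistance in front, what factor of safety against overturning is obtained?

4.69

K_a = tan²(45° − 32.5°/2) = 0.3010.
P_a = ½K_aγH² = 0.5×0.3010×109.8×30.7² = 15570 lb/ft, acting at H/3 = 10.23 ft above the base.
Overturning moment M_o = P_a × H/3 = 15570 × 10.23 = 159400.
Resisting moment M_r = W × 9.5 = 78746 × 9.5 = 748100.
FS_overturning = M_r/M_o = 748100/159400 = 4.694.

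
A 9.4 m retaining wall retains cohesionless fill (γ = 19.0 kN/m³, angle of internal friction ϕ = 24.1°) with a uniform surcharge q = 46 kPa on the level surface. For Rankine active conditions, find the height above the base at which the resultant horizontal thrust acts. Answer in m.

K_a = 0.4201.
Triangular part P₁ = ½K_aγH² = 352.7 at H/3 = 3.133 m; rectangular part P₂ = K_a q H = 181.7 at H/2 = 4.700 m.
ȳ = (P₁·3.133 + P₂·4.700)/(P₁+P₂) = 3.666 m.

3.67 m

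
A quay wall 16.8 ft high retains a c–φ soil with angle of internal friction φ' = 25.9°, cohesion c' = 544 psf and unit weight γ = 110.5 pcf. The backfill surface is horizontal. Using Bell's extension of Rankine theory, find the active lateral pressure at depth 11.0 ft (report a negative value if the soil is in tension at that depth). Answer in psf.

K_a = (1 − sin φ)/(1 + sin φ) = 0.3920.
σ_a = K_a γ z − 2c√K_a = 0.3920×110.5×11.0 − 2×544×0.6261 = -204.7 psf.

-205 psf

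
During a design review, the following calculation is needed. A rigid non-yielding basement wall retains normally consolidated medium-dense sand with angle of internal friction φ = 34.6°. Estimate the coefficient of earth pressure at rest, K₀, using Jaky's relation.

0.432

K₀ = 1 − sin φ' = 1 − sin 34.6° = 0.4322.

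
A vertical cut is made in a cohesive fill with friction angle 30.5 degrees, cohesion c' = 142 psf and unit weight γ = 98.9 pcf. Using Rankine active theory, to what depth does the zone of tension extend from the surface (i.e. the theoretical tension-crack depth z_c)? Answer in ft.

5.02 ft

K_a = tan²(45° − 30.5°/2) = 0.3267; √K_a = 0.5715.
The active pressure is zero where K_a γ z = 2c√K_a, so z_c = 2c/(γ√K_a) = 2×142/(98.9×0.5715) = 5.024 ft.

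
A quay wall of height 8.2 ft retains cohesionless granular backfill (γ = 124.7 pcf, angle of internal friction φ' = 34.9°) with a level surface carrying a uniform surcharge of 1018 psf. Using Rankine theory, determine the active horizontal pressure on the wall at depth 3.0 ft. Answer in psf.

K_a = (1 − sin φ)/(1 + sin φ) = 0.2721.
σ_v = γz + q = 124.7 × 3.0 + 1018 = 1392 psf.
σ_h = K_a σ_v = 0.2721 × 1392 = 378.9 psf.

379 psf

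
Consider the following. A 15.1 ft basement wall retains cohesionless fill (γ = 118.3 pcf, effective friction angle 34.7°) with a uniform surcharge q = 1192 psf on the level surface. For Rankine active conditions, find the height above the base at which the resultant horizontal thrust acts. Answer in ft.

6.47 ft

K_a = 0.2745.
Triangular part P₁ = ½K_aγH² = 3702 at H/3 = 5.033 ft; rectangular part P₂ = K_a q H = 4940 at H/2 = 7.550 ft.
ȳ = (P₁·5.033 + P₂·7.550)/(P₁+P₂) = 6.472 ft.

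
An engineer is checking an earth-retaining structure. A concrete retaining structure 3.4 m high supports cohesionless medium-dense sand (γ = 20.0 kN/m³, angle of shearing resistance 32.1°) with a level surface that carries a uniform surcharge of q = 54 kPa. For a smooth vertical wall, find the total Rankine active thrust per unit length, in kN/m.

91.6 kN/m

K_a = tan²(45° − φ/2) = 0.3060.
Soil triangle: ½ K_a γ H² = 0.5×0.3060×20.0×3.4² = 35.37 kN/m.
Surcharge rectangle: K_a q H = 0.3060×54×3.4 = 56.18 kN/m.
Total = 35.37 + 56.18 = 91.55 kN/m.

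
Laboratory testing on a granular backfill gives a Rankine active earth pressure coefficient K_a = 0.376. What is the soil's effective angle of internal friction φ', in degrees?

K_a = tan²(45° − φ/2) ⇒ 45° − φ/2 = arctan(√0.376) = 31.52°.
φ = 2(45° − 31.52°) = 26.97°.

27.0°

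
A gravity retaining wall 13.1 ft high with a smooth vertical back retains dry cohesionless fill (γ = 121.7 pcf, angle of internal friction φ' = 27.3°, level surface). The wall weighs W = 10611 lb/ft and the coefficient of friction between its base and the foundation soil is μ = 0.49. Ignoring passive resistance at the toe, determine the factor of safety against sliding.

K_a = tan²(45° − 27.3°/2) = 0.3711.
P_a = ½K_aγH² = 0.5×0.3711×121.7×13.1² = 3876 lb/ft, acting at H/3 = 4.367 ft above the base.
FS_sliding = μW / P_a = 0.49×10611 / 3876 = 1.342.

1.34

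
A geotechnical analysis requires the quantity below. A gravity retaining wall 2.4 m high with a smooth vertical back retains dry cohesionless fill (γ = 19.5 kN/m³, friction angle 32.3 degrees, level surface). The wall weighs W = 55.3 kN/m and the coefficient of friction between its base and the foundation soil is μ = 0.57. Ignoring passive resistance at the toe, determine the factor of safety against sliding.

1.85

K_a = tan²(45° − 32.3°/2) = 0.3035.
P_a = ½K_aγH² = 0.5×0.3035×19.5×2.4² = 17.04 kN/m, acting at H/3 = 0.8000 m above the base.
FS_sliding = μW / P_a = 0.57×55.3 / 17.04 = 1.849.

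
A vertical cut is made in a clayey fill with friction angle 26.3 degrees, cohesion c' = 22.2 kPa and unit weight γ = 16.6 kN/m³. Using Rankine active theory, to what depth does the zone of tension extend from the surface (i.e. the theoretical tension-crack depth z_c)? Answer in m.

4.31 m

K_a = tan²(45° − 26.3°/2) = 0.3859; √K_a = 0.6212.
The active pressure is zero where K_a γ z = 2c√K_a, so z_c = 2c/(γ√K_a) = 2×22.2/(16.6×0.6212) = 4.305 m.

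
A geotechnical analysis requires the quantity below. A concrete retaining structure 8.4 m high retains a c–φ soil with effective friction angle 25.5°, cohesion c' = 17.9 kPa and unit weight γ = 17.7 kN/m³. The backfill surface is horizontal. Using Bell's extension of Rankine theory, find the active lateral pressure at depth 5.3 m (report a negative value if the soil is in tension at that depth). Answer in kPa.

K_a = (1 − sin φ)/(1 + sin φ) = 0.3981.
σ_a = K_a γ z − 2c√K_a = 0.3981×17.7×5.3 − 2×17.9×0.6310 = 14.76 kPa.

14.8 kPa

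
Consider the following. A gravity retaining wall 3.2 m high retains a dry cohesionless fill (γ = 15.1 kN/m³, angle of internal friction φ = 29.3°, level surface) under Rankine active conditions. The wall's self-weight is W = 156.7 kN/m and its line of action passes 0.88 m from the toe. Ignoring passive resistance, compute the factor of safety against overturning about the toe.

K_a = tan²(45° − 29.3°/2) = 0.3428.
P_a = ½K_aγH² = 0.5×0.3428×15.1×3.2² = 26.51 kN/m, acting at H/3 = 1.067 m above the base.
Overturning moment M_o = P_a × H/3 = 26.51 × 1.067 = 28.27.
Resisting moment M_r = W × 0.88 = 156.7 × 0.88 = 137.9.
FS_overturning = M_r/M_o = 137.9/28.27 = 4.877.

4.88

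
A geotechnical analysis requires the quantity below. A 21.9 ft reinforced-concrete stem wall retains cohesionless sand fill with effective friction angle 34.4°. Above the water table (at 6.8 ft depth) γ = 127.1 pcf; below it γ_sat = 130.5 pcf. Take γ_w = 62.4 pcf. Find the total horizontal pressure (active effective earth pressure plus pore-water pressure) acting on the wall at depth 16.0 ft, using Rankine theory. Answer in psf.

K_a = (1 − sin φ)/(1 + sin φ) = 0.2780.
γ' = 130.5 − 62.4 = 68.10 pcf.
Effective vertical stress at 16.0 ft: σ'_v = 127.1×6.8 + 68.10×9.20 = 1491 psf.
σ'_h = K_a σ'_v = 0.2780 × 1491 = 414.4 psf; u = γ_w × 9.20 = 574.1 psf.
Total σ_h = 414.4 + 574.1 = 988.5 psf.

988 psf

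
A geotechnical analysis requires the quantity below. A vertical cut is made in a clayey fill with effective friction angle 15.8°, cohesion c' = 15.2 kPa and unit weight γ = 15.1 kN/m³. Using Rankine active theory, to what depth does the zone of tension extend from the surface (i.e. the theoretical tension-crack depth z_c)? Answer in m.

K_a = tan²(45° − 15.8°/2) = 0.5720; √K_a = 0.7563.
The active pressure is zero where K_a γ z = 2c√K_a, so z_c = 2c/(γ√K_a) = 2×15.2/(15.1×0.7563) = 2.662 m.

2.66 m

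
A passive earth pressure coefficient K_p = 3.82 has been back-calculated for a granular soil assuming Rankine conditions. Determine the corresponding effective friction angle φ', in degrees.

35.8°

K_p = (1+sin φ)/(1−sin φ) ⇒ sin φ = (K_p − 1)/(K_p + 1) = 0.5851.
φ = arcsin(0.5851) = 35.81°.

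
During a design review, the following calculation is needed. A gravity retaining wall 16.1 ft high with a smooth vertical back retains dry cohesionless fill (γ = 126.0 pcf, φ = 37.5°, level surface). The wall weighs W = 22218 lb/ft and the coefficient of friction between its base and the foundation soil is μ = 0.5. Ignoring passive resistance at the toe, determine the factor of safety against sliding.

K_a = tan²(45° − 37.5°/2) = 0.2432.
P_a = ½K_aγH² = 0.5×0.2432×126.0×16.1² = 3971 lb/ft, acting at H/3 = 5.367 ft above the base.
FS_sliding = μW / P_a = 0.5×22218 / 3971 = 2.797.

2.80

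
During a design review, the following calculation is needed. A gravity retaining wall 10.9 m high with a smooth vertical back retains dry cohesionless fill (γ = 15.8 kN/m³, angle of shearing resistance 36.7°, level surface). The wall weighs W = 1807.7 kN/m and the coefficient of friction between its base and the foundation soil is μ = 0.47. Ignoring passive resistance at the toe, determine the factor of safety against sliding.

K_a = tan²(45° − 36.7°/2) = 0.2519.
P_a = ½K_aγH² = 0.5×0.2519×15.8×10.9² = 236.4 kN/m, acting at H/3 = 3.633 m above the base.
FS_sliding = μW / P_a = 0.47×1807.7 / 236.4 = 3.594.

3.59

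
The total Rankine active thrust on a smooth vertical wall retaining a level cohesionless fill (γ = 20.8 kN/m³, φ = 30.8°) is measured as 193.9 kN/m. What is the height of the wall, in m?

7.60 m

K_a = 0.3227. P_a = ½ K_a γ H² ⇒ H = √(2P_a/(K_a γ)).
H = √(2×193.9/(0.3227×20.8)) = 7.601 m.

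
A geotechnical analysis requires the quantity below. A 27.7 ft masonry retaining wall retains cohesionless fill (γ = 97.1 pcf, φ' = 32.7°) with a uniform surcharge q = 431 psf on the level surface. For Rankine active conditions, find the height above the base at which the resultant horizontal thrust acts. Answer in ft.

K_a = 0.2985.
Triangular part P₁ = ½K_aγH² = 11120 at H/3 = 9.233 ft; rectangular part P₂ = K_a q H = 3564 at H/2 = 13.85 ft.
ȳ = (P₁·9.233 + P₂·13.85)/(P₁+P₂) = 10.35 ft.

10.4 ft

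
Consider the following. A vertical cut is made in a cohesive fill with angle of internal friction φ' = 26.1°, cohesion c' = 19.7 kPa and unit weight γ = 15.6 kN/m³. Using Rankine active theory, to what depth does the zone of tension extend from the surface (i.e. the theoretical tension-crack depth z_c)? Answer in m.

4.05 m

K_a = tan²(45° − 26.1°/2) = 0.3889; √K_a = 0.6237.
The active pressure is zero where K_a γ z = 2c√K_a, so z_c = 2c/(γ√K_a) = 2×19.7/(15.6×0.6237) = 4.050 m.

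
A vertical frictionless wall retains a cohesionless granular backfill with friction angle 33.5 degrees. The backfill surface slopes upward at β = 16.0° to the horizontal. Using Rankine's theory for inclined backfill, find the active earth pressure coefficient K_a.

K_a = cos β · (cos β − √(cos²β − cos²φ)) / (cos β + √(cos²β − cos²φ)).
cos β = 0.9613, cos φ = 0.8339, √(cos²β − cos²φ) = 0.4782.
K_a = 0.9613 × (0.9613 − 0.4782)/(0.9613 + 0.4782) = 0.3226.

0.323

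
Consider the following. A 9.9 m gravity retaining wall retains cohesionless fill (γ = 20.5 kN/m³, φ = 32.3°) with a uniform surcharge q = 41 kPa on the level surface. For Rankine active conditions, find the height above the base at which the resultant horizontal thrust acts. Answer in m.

K_a = 0.3035.
Triangular part P₁ = ½K_aγH² = 304.9 at H/3 = 3.300 m; rectangular part P₂ = K_a q H = 123.2 at H/2 = 4.950 m.
ȳ = (P₁·3.300 + P₂·4.950)/(P₁+P₂) = 3.775 m.

3.77 m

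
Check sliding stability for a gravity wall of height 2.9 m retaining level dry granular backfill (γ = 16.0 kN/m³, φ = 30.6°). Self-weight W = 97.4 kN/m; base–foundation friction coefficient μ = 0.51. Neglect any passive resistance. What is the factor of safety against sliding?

2.27

K_a = tan²(45° − 30.6°/2) = 0.3253.
P_a = ½K_aγH² = 0.5×0.3253×16.0×2.9² = 21.89 kN/m, acting at H/3 = 0.9667 m above the base.
FS_sliding = μW / P_a = 0.51×97.4 / 21.89 = 2.269.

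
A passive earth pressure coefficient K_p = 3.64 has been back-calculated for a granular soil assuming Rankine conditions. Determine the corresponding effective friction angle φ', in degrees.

34.7°

K_p = (1+sin φ)/(1−sin φ) ⇒ sin φ = (K_p − 1)/(K_p + 1) = 0.5690.
φ = arcsin(0.5690) = 34.68°.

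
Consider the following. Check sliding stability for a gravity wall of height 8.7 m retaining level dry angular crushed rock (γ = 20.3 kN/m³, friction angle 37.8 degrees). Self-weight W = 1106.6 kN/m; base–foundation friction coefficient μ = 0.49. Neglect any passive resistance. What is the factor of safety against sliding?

2.94

K_a = tan²(45° − 37.8°/2) = 0.2400.
P_a = ½K_aγH² = 0.5×0.2400×20.3×8.7² = 184.4 kN/m, acting at H/3 = 2.900 m above the base.
FS_sliding = μW / P_a = 0.49×1106.6 / 184.4 = 2.941.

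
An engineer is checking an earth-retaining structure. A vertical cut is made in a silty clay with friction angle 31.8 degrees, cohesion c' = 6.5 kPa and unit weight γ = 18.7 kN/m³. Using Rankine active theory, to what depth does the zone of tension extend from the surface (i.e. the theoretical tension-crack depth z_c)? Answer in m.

1.25 m

K_a = tan²(45° − 31.8°/2) = 0.3098; √K_a = 0.5566.
The active pressure is zero where K_a γ z = 2c√K_a, so z_c = 2c/(γ√K_a) = 2×6.5/(18.7×0.5566) = 1.249 m.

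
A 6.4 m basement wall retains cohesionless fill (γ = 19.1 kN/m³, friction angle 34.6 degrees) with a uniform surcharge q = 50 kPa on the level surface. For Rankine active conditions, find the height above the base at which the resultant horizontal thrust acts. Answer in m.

K_a = 0.2756.
Triangular part P₁ = ½K_aγH² = 107.8 at H/3 = 2.133 m; rectangular part P₂ = K_a q H = 88.20 at H/2 = 3.200 m.
ȳ = (P₁·2.133 + P₂·3.200)/(P₁+P₂) = 2.613 m.

2.61 m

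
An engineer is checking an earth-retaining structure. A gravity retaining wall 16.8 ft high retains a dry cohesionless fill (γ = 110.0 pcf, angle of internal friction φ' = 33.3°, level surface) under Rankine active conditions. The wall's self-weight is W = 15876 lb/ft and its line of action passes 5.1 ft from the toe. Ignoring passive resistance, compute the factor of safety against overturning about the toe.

K_a = tan²(45° − 33.3°/2) = 0.2911.
P_a = ½K_aγH² = 0.5×0.2911×110.0×16.8² = 4519 lb/ft, acting at H/3 = 5.600 ft above the base.
Overturning moment M_o = P_a × H/3 = 4519 × 5.600 = 25310.
Resisting moment M_r = W × 5.1 = 15876 × 5.1 = 80970.
FS_overturning = M_r/M_o = 80970/25310 = 3.199.

3.20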